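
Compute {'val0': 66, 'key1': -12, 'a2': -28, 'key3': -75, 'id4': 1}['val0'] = 66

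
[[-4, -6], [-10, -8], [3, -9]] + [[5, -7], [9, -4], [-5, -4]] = [[1, -13], [-1, -12], [-2, -13]]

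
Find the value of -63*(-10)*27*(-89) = -1513890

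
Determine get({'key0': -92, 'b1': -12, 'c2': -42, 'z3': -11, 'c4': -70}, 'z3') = -11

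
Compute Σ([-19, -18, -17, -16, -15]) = (-19) + (-18) + (-17) + (-16) + (-15)
= -85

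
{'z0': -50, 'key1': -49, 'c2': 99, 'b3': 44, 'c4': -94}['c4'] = -94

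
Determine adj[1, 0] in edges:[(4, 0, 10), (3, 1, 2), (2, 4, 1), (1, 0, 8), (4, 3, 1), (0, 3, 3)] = 8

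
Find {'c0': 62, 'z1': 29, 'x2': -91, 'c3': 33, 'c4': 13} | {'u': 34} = {'c0': 62, 'z1': 29, 'x2': -91, 'c3': 33, 'c4': 13, 'u': 34}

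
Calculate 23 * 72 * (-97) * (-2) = 321264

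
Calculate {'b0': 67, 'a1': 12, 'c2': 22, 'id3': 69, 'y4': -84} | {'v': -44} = {'b0': 67, 'a1': 12, 'c2': 22, 'id3': 69, 'y4': -84, 'v': -44}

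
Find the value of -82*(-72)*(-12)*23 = -1629504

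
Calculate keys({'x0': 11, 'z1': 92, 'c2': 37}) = ['x0', 'z1', 'c2']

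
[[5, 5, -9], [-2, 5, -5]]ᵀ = [[5, -2], [5, 5], [-9, -5]]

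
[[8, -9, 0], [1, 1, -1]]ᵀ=[[8, 1], [-9, 1], [0, -1]]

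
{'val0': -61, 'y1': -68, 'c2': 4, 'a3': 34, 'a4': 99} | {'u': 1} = {'val0': -61, 'y1': -68, 'c2': 4, 'a3': 34, 'a4': 99, 'u': 1}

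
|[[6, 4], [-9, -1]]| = (6)*(-1) - (4)*(-9)
= 30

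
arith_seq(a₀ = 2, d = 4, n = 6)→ a_0 = 2 + 0*4 = 2
a_1 = 2 + 1*4 = 6
a_2 = 2 + 2*4 = 10
...
= [2, 6, 10, 14, 18, 22]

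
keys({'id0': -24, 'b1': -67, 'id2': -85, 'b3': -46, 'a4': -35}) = ['id0', 'b1', 'id2', 'b3', 'a4']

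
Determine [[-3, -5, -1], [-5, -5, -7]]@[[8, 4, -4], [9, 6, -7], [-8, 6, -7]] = [[-61, -48, 54], [-29, -92, 104]]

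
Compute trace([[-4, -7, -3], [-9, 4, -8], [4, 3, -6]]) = -6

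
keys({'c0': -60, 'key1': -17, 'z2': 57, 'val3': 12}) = ['c0', 'key1', 'z2', 'val3']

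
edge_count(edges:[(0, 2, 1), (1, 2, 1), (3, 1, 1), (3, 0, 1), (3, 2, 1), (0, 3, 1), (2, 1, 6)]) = 7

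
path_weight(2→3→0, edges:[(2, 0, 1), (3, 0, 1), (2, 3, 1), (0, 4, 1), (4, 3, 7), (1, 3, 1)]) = w(2→3)=1 + w(3→0)=1
= 2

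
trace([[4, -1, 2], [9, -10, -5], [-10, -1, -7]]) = diagonal: 4 + (-10) + (-7)
= -13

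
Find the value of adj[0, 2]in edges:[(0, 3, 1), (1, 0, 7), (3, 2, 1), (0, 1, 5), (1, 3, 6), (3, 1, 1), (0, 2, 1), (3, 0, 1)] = 1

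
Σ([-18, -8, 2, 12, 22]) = 10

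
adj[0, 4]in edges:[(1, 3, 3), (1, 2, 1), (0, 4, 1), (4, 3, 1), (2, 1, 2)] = 1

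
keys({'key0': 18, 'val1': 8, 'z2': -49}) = ['key0', 'val1', 'z2']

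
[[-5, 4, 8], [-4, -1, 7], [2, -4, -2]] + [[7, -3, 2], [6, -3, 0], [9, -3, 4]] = [[2, 1, 10], [2, -4, 7], [11, -7, 2]]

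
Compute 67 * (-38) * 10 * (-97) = 2469620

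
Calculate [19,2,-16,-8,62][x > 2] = keep x where x > 2: 19✓, 2✗, -16✗, -8✗, 62✓
= [19, 62]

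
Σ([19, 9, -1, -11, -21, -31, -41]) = 19 + 9 + (-1) + (-11) + (-21) + (-31) + (-41)
= -77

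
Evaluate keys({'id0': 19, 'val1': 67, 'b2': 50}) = ['id0', 'val1', 'b2']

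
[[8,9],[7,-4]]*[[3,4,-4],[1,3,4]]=C[0][0] = (8)*(3) + (9)*(1) = 33
C[0][1] = (8)*(4) + (9)*(3) = 59
C[0][2] = (8)*(-4) + (9)*(4) = 4
C[1][0] = (7)*(3) + (-4)*(1) = 17
C[1][1] = (7)*(4) + (-4)*(3) = 16
C[1][2] = (7)*(-4) + (-4)*(4) = -44
= [[33, 59, 4], [17, 16, -44]]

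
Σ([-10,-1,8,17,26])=40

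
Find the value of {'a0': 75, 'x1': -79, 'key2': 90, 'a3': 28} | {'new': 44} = {'a0': 75, 'x1': -79, 'key2': 90, 'a3': 28, 'new': 44}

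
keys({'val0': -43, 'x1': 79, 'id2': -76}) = ['val0', 'x1', 'id2']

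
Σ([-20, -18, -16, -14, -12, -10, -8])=-98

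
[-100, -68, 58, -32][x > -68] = keep x where x > -68: -100✗, -68✗, 58✓, -32✓
= [58, -32]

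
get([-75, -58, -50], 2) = -50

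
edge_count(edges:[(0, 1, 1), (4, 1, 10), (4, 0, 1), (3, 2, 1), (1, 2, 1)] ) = 5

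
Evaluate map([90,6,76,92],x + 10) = 90+10=100, 6+10=16, 76+10=86, 92+10=102
= [100, 16, 86, 102]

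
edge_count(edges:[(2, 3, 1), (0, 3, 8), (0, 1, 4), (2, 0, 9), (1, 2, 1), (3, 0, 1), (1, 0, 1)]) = 7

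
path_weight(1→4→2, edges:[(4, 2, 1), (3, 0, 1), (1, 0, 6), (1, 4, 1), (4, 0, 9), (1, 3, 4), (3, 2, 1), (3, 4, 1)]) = w(1→4)=1 + w(4→2)=1
= 2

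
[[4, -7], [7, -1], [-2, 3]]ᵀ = [[4, 7, -2], [-7, -1, 3]]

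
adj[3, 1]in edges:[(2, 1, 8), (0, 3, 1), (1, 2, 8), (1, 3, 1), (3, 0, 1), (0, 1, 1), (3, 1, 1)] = 1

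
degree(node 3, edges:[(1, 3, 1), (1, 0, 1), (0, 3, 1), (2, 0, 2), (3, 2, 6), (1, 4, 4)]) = 3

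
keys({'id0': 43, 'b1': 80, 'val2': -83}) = ['id0', 'b1', 'val2']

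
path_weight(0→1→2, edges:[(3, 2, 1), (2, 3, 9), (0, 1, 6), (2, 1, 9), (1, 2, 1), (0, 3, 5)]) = 7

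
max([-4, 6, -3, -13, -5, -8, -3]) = 6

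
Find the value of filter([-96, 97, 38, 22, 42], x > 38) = [97, 42]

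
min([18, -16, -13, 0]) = -16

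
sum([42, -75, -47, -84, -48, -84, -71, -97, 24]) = 42 + (-75) + (-47) + (-84) + (-48) + (-84) + (-71) + (-97) + 24
= -440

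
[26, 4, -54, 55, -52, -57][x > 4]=[26, 55]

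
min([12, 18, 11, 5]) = 5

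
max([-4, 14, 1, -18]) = 14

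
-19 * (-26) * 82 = 40508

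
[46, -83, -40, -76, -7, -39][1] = -83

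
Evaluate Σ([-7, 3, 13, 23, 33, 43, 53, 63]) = (-7) + 3 + 13 + 23 + 33 + 43 + 53 + 63
= 224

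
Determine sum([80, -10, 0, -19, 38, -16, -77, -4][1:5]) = slice → [-10, 0, -19, 38]
(-10) + 0 + (-19) + 38
= 9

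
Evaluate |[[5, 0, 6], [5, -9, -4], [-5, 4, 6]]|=-340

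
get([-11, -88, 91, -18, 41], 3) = -18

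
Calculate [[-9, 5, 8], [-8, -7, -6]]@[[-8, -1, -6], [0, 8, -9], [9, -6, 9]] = C[0][0] = (-9)*(-8) + (5)*(0) + (8)*(9) = 144
C[0][1] = (-9)*(-1) + (5)*(8) + (8)*(-6) = 1
C[0][2] = (-9)*(-6) + (5)*(-9) + (8)*(9) = 81
C[1][0] = (-8)*(-8) + (-7)*(0) + (-6)*(9) = 10
C[1][1] = (-8)*(-1) + (-7)*(8) + (-6)*(-6) = -12
C[1][2] = (-8)*(-6) + (-7)*(-9) + (-6)*(9) = 57
= [[144, 1, 81], [10, -12, 57]]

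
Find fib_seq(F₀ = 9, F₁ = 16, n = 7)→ [9, 16, 25, 41, 66, 107, 173]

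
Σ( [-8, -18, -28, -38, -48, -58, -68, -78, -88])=(-8) + (-18) + (-28) + (-38) + (-48) + (-58) + (-68) + (-78) + (-88)
= -432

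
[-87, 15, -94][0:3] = [-87, 15, -94]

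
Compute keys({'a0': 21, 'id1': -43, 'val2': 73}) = ['a0', 'id1', 'val2']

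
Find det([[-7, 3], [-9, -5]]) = 62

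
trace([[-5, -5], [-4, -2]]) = diagonal: (-5) + (-2)
= -7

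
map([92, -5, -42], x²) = [8464, 25, 1764]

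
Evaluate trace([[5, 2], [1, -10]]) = -5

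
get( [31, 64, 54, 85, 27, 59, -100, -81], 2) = 54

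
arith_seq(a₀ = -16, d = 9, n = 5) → a_0 = -16 + 0*9 = -16
a_1 = -16 + 1*9 = -7
a_2 = -16 + 2*9 = 2
...
= [-16, -7, 2, 11, 20]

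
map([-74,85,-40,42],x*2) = [-148, 170, -80, 84]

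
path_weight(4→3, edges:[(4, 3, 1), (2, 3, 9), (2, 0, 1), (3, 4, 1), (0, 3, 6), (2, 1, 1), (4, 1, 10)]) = 1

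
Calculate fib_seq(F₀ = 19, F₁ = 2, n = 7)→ [19, 2, 21, 23, 44, 67, 111]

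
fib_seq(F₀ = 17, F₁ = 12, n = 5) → F_2 = F_1 + F_0 = 29
F_3 = F_2 + F_1 = 41
F_4 = F_3 + F_2 = 70
= [17, 12, 29, 41, 70]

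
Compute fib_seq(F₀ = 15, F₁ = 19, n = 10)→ [15, 19, 34, 53, 87, 140, 227, 367, 594, 961]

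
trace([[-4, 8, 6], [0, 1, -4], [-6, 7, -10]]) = -13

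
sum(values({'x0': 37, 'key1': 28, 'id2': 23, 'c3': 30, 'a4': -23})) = 37 + 28 + 23 + 30 + (-23)
= 95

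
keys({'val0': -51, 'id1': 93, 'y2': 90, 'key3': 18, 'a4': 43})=['val0', 'id1', 'y2', 'key3', 'a4']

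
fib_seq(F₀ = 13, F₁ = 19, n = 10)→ F_2 = F_1 + F_0 = 32
F_3 = F_2 + F_1 = 51
F_4 = F_3 + F_2 = 83
...
= [13, 19, 32, 51, 83, 134, 217, 351, 568, 919]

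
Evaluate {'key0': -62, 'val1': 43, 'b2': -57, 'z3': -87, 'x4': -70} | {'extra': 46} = {'key0': -62, 'val1': 43, 'b2': -57, 'z3': -87, 'x4': -70, 'extra': 46}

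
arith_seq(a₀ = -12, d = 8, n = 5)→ a_0 = -12 + 0*8 = -12
a_1 = -12 + 1*8 = -4
a_2 = -12 + 2*8 = 4
...
= [-12, -4, 4, 12, 20]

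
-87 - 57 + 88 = -56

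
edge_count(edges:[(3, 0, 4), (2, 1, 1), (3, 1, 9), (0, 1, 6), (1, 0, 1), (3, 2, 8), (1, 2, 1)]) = 7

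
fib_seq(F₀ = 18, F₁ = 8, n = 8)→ F_2 = F_1 + F_0 = 26
F_3 = F_2 + F_1 = 34
F_4 = F_3 + F_2 = 60
...
= [18, 8, 26, 34, 60, 94, 154, 248]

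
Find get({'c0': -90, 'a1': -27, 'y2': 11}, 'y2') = 11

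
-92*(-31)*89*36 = 9137808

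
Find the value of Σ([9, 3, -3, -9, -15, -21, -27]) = 9 + 3 + (-3) + (-9) + (-15) + (-21) + (-27)
= -63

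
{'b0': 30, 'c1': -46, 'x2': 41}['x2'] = 41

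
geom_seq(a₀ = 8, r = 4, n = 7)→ [8, 32, 128, 512, 2048, 8192, 32768]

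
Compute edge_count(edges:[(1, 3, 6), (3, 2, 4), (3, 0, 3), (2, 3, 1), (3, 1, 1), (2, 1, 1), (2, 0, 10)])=7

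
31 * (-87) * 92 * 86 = -21338664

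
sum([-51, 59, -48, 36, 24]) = 20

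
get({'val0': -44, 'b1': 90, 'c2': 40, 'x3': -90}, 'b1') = 90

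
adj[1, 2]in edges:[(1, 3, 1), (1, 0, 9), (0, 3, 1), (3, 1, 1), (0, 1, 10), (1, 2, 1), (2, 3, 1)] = 1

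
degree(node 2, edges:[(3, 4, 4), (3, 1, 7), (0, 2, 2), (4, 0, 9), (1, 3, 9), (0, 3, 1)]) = 1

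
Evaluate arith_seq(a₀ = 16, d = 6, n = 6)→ a_0 = 16 + 0*6 = 16
a_1 = 16 + 1*6 = 22
a_2 = 16 + 2*6 = 28
...
= [16, 22, 28, 34, 40, 46]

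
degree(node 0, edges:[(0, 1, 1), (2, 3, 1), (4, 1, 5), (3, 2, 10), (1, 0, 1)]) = 2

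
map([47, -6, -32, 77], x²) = (47)²=2209, (-6)²=36, (-32)²=1024, (77)²=5929
= [2209, 36, 1024, 5929]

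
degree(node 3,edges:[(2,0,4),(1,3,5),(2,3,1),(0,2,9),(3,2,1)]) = incident: (1,3), (2,3), (3,2)
= 3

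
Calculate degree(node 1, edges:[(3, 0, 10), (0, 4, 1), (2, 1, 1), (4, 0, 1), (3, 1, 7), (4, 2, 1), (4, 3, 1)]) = incident: (2,1), (3,1)
= 2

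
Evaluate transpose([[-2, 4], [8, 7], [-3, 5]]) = [[-2, 8, -3], [4, 7, 5]]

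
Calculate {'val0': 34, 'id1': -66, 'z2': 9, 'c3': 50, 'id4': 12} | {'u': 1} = {'val0': 34, 'id1': -66, 'z2': 9, 'c3': 50, 'id4': 12, 'u': 1}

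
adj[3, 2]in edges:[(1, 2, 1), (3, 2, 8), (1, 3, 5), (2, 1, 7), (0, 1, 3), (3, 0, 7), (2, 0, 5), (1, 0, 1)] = 8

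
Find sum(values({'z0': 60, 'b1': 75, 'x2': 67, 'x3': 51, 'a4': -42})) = 211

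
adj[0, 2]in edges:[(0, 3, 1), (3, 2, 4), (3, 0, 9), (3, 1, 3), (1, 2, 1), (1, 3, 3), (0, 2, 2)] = 2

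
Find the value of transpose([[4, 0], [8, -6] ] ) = [[4, 8], [0, -6]]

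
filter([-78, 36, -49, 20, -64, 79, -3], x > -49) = keep x where x > -49: -78✗, 36✓, -49✗, 20✓, -64✗, 79✓, -3✓
= [36, 20, 79, -3]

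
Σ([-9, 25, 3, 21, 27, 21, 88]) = (-9) + 25 + 3 + 21 + 27 + 21 + 88
= 176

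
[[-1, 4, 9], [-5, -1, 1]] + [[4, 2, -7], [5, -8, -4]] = [[3, 6, 2], [0, -9, -3]]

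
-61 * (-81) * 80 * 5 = 1976400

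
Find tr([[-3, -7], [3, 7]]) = diagonal: (-3) + 7
= 4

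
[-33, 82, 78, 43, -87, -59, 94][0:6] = [-33, 82, 78, 43, -87, -59]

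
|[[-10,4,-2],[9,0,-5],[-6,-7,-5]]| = 776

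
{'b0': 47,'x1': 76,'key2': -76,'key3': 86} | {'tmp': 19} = {'b0': 47, 'x1': 76, 'key2': -76, 'key3': 86, 'tmp': 19}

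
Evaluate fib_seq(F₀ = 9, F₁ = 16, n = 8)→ F_2 = F_1 + F_0 = 25
F_3 = F_2 + F_1 = 41
F_4 = F_3 + F_2 = 66
...
= [9, 16, 25, 41, 66, 107, 173, 280]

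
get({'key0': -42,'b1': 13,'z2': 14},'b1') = 13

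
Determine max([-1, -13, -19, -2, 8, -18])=8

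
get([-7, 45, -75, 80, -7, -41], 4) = -7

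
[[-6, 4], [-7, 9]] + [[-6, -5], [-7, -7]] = [[-12, -1], [-14, 2]]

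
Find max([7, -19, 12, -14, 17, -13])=17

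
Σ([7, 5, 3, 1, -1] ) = 15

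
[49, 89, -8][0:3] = [49, 89, -8]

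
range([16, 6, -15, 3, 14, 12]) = 31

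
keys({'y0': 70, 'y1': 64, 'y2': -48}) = ['y0', 'y1', 'y2']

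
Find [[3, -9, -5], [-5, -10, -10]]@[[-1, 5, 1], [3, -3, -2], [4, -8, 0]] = C[0][0] = (3)*(-1) + (-9)*(3) + (-5)*(4) = -50
C[0][1] = (3)*(5) + (-9)*(-3) + (-5)*(-8) = 82
C[0][2] = (3)*(1) + (-9)*(-2) + (-5)*(0) = 21
C[1][0] = (-5)*(-1) + (-10)*(3) + (-10)*(4) = -65
C[1][1] = (-5)*(5) + (-10)*(-3) + (-10)*(-8) = 85
C[1][2] = (-5)*(1) + (-10)*(-2) + (-10)*(0) = 15
= [[-50, 82, 21], [-65, 85, 15]]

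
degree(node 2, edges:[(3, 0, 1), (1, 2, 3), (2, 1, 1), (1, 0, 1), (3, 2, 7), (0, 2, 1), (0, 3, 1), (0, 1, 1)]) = incident: (1,2), (2,1), (3,2), (0,2)
= 4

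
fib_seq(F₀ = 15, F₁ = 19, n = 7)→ [15, 19, 34, 53, 87, 140, 227]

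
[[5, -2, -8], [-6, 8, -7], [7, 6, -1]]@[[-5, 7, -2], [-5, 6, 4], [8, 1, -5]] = [[-79, 15, 22], [-66, -1, 79], [-73, 84, 15]]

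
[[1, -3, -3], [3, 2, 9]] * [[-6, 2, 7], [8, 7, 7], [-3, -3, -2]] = [[-21, -10, -8], [-29, -7, 17]]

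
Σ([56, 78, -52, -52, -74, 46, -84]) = -82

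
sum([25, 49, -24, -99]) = 25 + 49 + (-24) + (-99)
= -49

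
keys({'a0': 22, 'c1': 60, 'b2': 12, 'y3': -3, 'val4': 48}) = ['a0', 'c1', 'b2', 'y3', 'val4']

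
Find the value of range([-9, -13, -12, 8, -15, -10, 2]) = 23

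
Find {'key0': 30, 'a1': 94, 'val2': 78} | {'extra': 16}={'key0': 30, 'a1': 94, 'val2': 78, 'extra': 16}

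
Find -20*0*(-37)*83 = 0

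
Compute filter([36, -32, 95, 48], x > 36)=keep x where x > 36: 36✗, -32✗, 95✓, 48✓
= [95, 48]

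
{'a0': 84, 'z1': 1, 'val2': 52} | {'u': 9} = {'a0': 84, 'z1': 1, 'val2': 52, 'u': 9}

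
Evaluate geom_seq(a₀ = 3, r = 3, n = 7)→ a_0 = 3*3^0 = 3
a_1 = 3*3^1 = 9
a_2 = 3*3^2 = 27
...
= [3, 9, 27, 81, 243, 729, 2187]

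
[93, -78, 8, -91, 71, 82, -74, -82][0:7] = [93, -78, 8, -91, 71, 82, -74]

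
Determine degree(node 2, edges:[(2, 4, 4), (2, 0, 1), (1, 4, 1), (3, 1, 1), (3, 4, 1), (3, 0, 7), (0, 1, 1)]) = incident: (2,4), (2,0)
= 2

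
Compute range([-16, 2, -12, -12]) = 18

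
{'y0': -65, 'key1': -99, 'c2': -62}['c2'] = -62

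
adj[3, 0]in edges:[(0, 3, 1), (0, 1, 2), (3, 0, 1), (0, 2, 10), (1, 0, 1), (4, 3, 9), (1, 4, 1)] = 1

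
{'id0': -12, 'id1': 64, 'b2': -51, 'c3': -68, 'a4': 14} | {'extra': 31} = {'id0': -12, 'id1': 64, 'b2': -51, 'c3': -68, 'a4': 14, 'extra': 31}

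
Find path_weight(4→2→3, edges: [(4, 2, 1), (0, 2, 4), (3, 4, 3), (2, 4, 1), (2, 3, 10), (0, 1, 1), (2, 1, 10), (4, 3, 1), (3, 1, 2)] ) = 11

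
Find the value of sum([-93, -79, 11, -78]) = -239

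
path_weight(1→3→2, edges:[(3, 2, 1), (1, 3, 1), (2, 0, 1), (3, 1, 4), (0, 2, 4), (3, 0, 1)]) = 2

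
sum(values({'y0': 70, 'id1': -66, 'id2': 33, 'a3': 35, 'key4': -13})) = 70 + (-66) + 33 + 35 + (-13)
= 59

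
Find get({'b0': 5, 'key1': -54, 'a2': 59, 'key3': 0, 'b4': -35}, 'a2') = 59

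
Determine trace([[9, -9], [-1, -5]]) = diagonal: 9 + (-5)
= 4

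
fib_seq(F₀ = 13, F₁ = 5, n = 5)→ [13, 5, 18, 23, 41]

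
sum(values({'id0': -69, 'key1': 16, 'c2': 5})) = (-69) + 16 + 5
= -48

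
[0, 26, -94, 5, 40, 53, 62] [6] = 62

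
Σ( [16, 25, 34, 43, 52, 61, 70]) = 16 + 25 + 34 + 43 + 52 + 61 + 70
= 301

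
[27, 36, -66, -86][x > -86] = [27, 36, -66]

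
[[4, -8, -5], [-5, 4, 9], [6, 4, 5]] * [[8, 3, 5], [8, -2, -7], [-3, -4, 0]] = C[0][0] = (4)*(8) + (-8)*(8) + (-5)*(-3) = -17
C[0][1] = (4)*(3) + (-8)*(-2) + (-5)*(-4) = 48
C[0][2] = (4)*(5) + (-8)*(-7) + (-5)*(0) = 76
C[1][0] = (-5)*(8) + (4)*(8) + (9)*(-3) = -35
C[1][1] = (-5)*(3) + (4)*(-2) + (9)*(-4) = -59
C[1][2] = (-5)*(5) + (4)*(-7) + (9)*(0) = -53
... (3 more cells)
= [[-17, 48, 76], [-35, -59, -53], [65, -10, 2]]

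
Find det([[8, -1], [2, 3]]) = 26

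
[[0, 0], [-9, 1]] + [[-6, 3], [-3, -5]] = [[-6, 3], [-12, -4]]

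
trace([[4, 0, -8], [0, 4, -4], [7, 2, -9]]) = diagonal: 4 + 4 + (-9)
= -1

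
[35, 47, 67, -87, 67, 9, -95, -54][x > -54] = keep x where x > -54: 35✓, 47✓, 67✓, -87✗, 67✓, 9✓, -95✗, -54✗
= [35, 47, 67, 67, 9]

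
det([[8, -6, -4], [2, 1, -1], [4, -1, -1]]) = 20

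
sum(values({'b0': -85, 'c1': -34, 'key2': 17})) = (-85) + (-34) + 17
= -102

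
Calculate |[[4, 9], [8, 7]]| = -44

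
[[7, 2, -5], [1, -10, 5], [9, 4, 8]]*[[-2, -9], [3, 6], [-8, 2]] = C[0][0] = (7)*(-2) + (2)*(3) + (-5)*(-8) = 32
C[0][1] = (7)*(-9) + (2)*(6) + (-5)*(2) = -61
C[1][0] = (1)*(-2) + (-10)*(3) + (5)*(-8) = -72
C[1][1] = (1)*(-9) + (-10)*(6) + (5)*(2) = -59
C[2][0] = (9)*(-2) + (4)*(3) + (8)*(-8) = -70
C[2][1] = (9)*(-9) + (4)*(6) + (8)*(2) = -41
= [[32, -61], [-72, -59], [-70, -41]]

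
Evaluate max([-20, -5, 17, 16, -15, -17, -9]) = 17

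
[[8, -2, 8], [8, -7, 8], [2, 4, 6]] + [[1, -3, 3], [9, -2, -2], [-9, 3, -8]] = [[9, -5, 11], [17, -9, 6], [-7, 7, -2]]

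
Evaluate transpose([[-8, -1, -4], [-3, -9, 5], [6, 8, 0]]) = [[-8, -3, 6], [-1, -9, 8], [-4, 5, 0]]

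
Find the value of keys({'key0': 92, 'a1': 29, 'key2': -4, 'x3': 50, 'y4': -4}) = ['key0', 'a1', 'key2', 'x3', 'y4']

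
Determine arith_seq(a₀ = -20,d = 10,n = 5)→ a_0 = -20 + 0*10 = -20
a_1 = -20 + 1*10 = -10
a_2 = -20 + 2*10 = 0
...
= [-20, -10, 0, 10, 20]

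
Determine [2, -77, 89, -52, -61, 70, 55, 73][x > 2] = [89, 70, 55, 73]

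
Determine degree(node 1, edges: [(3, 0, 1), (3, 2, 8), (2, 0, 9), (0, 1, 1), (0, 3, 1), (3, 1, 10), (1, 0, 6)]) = 3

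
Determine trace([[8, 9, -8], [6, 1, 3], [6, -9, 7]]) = diagonal: 8 + 1 + 7
= 16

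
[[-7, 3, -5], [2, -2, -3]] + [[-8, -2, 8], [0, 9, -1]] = [[-15, 1, 3], [2, 7, -4]]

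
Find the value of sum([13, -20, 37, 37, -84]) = 13 + (-20) + 37 + 37 + (-84)
= -17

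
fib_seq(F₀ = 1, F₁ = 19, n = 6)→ [1, 19, 20, 39, 59, 98]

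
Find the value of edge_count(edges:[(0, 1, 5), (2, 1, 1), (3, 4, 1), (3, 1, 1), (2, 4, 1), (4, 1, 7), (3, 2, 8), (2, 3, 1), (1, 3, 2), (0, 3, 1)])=10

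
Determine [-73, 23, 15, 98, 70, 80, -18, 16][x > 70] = keep x where x > 70: -73✗, 23✗, 15✗, 98✓, 70✗, 80✓, -18✗, 16✗
= [98, 80]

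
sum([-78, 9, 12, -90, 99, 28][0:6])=-20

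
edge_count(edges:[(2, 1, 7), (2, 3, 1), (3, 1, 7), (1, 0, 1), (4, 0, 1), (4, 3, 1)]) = 6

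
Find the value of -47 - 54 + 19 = -82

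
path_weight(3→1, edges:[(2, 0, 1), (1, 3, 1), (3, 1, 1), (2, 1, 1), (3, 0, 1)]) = w(3→1)=1
= 1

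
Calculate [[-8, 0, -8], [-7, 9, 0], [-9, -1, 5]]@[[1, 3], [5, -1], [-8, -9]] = [[56, 48], [38, -30], [-54, -71]]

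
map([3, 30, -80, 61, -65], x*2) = 3*2=6, 30*2=60, -80*2=-160, 61*2=122, -65*2=-130
= [6, 60, -160, 122, -130]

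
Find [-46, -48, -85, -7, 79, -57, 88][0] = -46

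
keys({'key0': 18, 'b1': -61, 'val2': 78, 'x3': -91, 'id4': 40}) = ['key0', 'b1', 'val2', 'x3', 'id4']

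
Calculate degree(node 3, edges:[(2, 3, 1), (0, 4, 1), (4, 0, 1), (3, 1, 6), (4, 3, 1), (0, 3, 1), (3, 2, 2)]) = incident: (2,3), (3,1), (4,3), (0,3), (3,2)
= 5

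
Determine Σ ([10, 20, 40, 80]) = 10 + 20 + 40 + 80
= 150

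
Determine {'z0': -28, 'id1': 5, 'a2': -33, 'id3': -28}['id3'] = -28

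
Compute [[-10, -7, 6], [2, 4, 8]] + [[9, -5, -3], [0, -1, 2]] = [[-1, -12, 3], [2, 3, 10]]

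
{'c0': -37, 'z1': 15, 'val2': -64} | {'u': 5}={'c0': -37, 'z1': 15, 'val2': -64, 'u': 5}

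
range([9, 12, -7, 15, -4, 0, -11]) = 26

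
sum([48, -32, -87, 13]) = -58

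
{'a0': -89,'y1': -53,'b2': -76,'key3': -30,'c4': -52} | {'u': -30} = {'a0': -89, 'y1': -53, 'b2': -76, 'key3': -30, 'c4': -52, 'u': -30}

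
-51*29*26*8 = -307632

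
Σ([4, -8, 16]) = 12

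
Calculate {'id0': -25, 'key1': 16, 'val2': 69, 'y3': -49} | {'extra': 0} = {'id0': -25, 'key1': 16, 'val2': 69, 'y3': -49, 'extra': 0}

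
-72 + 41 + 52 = 21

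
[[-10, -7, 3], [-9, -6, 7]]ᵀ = [[-10, -9], [-7, -6], [3, 7]]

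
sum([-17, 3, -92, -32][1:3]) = -89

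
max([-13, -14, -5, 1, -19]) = 1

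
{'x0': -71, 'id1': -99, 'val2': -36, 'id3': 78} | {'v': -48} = {'x0': -71, 'id1': -99, 'val2': -36, 'id3': 78, 'v': -48}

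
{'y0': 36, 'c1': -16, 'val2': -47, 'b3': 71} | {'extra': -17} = {'y0': 36, 'c1': -16, 'val2': -47, 'b3': 71, 'extra': -17}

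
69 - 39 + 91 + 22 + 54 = 197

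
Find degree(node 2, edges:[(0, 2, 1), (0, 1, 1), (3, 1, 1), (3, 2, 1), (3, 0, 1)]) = 2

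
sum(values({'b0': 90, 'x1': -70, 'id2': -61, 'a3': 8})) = 90 + (-70) + (-61) + 8
= -33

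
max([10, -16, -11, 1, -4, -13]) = 10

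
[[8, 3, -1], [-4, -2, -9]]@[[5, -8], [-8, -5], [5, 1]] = C[0][0] = (8)*(5) + (3)*(-8) + (-1)*(5) = 11
C[0][1] = (8)*(-8) + (3)*(-5) + (-1)*(1) = -80
C[1][0] = (-4)*(5) + (-2)*(-8) + (-9)*(5) = -49
C[1][1] = (-4)*(-8) + (-2)*(-5) + (-9)*(1) = 33
= [[11, -80], [-49, 33]]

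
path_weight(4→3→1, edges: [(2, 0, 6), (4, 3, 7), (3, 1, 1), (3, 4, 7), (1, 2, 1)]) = w(4→3)=7 + w(3→1)=1
= 8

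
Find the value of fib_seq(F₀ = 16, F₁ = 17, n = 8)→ [16, 17, 33, 50, 83, 133, 216, 349]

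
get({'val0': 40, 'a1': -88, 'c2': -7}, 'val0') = 40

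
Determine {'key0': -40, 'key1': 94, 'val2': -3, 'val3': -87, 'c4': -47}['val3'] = -87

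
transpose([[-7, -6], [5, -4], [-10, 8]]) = [[-7, 5, -10], [-6, -4, 8]]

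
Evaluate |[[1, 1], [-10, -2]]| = (1)*(-2) - (1)*(-10)
= 8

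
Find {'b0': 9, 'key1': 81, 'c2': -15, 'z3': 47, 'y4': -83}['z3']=47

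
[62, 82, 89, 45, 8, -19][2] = 89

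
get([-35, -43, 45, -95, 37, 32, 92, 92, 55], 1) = -43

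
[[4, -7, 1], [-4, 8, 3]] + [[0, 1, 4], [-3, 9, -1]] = [[4, -6, 5], [-7, 17, 2]]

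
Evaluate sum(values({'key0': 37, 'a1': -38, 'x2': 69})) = 37 + (-38) + 69
= 68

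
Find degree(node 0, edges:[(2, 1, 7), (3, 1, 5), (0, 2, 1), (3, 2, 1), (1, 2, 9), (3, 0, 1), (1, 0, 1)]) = incident: (0,2), (3,0), (1,0)
= 3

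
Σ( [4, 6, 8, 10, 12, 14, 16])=4 + 6 + 8 + 10 + 12 + 14 + 16
= 70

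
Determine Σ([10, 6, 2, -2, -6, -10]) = 0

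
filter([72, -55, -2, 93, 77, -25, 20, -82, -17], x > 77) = keep x where x > 77: 72✗, -55✗, -2✗, 93✓, 77✗, -25✗, 20✗, -82✗, -17✗
= [93]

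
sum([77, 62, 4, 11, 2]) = 77 + 62 + 4 + 11 + 2
= 156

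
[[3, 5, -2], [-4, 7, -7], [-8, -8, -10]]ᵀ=[[3, -4, -8], [5, 7, -8], [-2, -7, -10]]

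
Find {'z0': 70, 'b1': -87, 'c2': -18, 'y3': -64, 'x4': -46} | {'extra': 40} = {'z0': 70, 'b1': -87, 'c2': -18, 'y3': -64, 'x4': -46, 'extra': 40}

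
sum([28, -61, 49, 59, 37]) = 112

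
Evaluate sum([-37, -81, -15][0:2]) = -118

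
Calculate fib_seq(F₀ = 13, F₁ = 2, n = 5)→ F_2 = F_1 + F_0 = 15
F_3 = F_2 + F_1 = 17
F_4 = F_3 + F_2 = 32
= [13, 2, 15, 17, 32]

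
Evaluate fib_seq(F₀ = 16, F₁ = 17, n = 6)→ F_2 = F_1 + F_0 = 33
F_3 = F_2 + F_1 = 50
F_4 = F_3 + F_2 = 83
...
= [16, 17, 33, 50, 83, 133]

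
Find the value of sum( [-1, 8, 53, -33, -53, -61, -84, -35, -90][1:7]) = -170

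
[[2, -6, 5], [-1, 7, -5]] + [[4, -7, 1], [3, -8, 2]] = [[6, -13, 6], [2, -1, -3]]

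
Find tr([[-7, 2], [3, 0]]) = -7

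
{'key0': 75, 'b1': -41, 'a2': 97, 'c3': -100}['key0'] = 75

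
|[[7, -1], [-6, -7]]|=-55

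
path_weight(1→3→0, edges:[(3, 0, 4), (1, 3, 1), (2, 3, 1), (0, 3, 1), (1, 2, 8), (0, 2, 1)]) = w(1→3)=1 + w(3→0)=4
= 5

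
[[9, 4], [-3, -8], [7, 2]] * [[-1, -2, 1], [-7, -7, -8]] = [[-37, -46, -23], [59, 62, 61], [-21, -28, -9]]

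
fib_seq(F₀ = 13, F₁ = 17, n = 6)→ [13, 17, 30, 47, 77, 124]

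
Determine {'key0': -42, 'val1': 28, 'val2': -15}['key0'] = -42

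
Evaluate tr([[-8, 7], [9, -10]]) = diagonal: (-8) + (-10)
= -18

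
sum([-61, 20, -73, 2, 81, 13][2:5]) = slice → [-73, 2, 81]
(-73) + 2 + 81
= 10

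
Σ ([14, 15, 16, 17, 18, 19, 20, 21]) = 140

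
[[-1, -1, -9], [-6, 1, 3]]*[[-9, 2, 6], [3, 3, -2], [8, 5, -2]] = C[0][0] = (-1)*(-9) + (-1)*(3) + (-9)*(8) = -66
C[0][1] = (-1)*(2) + (-1)*(3) + (-9)*(5) = -50
C[0][2] = (-1)*(6) + (-1)*(-2) + (-9)*(-2) = 14
C[1][0] = (-6)*(-9) + (1)*(3) + (3)*(8) = 81
C[1][1] = (-6)*(2) + (1)*(3) + (3)*(5) = 6
C[1][2] = (-6)*(6) + (1)*(-2) + (3)*(-2) = -44
= [[-66, -50, 14], [81, 6, -44]]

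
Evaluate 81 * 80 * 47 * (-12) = -3654720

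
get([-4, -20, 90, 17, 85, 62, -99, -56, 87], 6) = -99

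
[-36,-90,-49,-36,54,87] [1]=-90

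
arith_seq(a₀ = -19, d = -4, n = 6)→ [-19, -23, -27, -31, -35, -39]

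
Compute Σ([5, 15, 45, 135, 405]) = 605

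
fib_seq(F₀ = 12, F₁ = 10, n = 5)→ [12, 10, 22, 32, 54]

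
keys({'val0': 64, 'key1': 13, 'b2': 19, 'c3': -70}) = ['val0', 'key1', 'b2', 'c3']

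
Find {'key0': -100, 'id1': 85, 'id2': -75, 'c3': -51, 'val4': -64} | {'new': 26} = {'key0': -100, 'id1': 85, 'id2': -75, 'c3': -51, 'val4': -64, 'new': 26}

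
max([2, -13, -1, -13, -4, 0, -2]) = 2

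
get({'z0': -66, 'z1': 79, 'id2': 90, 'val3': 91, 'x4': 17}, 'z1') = 79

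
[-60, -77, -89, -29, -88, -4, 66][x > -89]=[-60, -77, -29, -88, -4, 66]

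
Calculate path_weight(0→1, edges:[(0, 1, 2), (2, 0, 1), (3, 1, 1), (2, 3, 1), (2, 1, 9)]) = 2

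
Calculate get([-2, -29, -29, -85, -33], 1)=-29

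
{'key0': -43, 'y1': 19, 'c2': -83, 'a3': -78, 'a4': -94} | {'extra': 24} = {'key0': -43, 'y1': 19, 'c2': -83, 'a3': -78, 'a4': -94, 'extra': 24}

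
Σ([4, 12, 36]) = 4 + 12 + 36
= 52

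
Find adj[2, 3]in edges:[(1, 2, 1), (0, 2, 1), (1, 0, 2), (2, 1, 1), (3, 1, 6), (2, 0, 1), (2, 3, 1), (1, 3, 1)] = 1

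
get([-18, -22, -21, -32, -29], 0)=-18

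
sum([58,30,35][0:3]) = slice → [58, 30, 35]
58 + 30 + 35
= 123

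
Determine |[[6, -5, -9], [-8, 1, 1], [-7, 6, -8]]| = 640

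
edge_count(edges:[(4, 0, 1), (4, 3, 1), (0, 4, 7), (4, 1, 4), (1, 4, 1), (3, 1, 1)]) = 6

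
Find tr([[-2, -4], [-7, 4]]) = diagonal: (-2) + 4
= 2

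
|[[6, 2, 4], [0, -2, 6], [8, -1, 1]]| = 184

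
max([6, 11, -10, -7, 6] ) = 11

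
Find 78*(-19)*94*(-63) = 8776404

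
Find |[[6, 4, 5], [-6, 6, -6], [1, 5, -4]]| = (1)*(6)*det([[6, -6], [5, -4]]) + (-1)*(4)*det([[-6, -6], [1, -4]]) + (1)*(5)*det([[-6, 6], [1, 5]])
= 36 + -120 + -180
= -264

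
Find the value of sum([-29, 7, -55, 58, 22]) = 3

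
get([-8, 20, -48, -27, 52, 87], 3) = -27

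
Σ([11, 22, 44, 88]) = 165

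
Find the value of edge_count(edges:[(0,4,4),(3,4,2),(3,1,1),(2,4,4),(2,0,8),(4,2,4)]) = 6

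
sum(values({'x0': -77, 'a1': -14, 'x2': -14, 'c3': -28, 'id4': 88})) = (-77) + (-14) + (-14) + (-28) + 88
= -45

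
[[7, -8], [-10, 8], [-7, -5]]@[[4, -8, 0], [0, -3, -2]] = [[28, -32, 16], [-40, 56, -16], [-28, 71, 10]]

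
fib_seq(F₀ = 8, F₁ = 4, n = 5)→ F_2 = F_1 + F_0 = 12
F_3 = F_2 + F_1 = 16
F_4 = F_3 + F_2 = 28
= [8, 4, 12, 16, 28]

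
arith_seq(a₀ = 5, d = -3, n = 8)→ [5, 2, -1, -4, -7, -10, -13, -16]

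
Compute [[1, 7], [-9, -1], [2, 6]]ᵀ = [[1, -9, 2], [7, -1, 6]]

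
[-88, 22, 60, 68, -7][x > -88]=keep x where x > -88: -88✗, 22✓, 60✓, 68✓, -7✓
= [22, 60, 68, -7]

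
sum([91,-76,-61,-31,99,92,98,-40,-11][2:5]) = slice → [-61, -31, 99]
(-61) + (-31) + 99
= 7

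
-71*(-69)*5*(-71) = -1739145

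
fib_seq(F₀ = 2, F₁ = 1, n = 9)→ F_2 = F_1 + F_0 = 3
F_3 = F_2 + F_1 = 4
F_4 = F_3 + F_2 = 7
...
= [2, 1, 3, 4, 7, 11, 18, 29, 47]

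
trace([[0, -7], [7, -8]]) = -8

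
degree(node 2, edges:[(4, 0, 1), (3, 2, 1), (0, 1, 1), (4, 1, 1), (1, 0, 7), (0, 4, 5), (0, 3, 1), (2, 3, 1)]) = incident: (3,2), (2,3)
= 2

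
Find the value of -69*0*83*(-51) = 0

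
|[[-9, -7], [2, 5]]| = (-9)*(5) - (-7)*(2)
= -31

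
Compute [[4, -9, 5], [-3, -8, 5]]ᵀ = [[4, -3], [-9, -8], [5, 5]]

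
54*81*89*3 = 1167858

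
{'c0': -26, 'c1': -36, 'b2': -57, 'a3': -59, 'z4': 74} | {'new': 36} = {'c0': -26, 'c1': -36, 'b2': -57, 'a3': -59, 'z4': 74, 'new': 36}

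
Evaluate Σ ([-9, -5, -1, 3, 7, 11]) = 6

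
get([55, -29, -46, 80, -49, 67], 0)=55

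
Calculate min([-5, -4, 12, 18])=-5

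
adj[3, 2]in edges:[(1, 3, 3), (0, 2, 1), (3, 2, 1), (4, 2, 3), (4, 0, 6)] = 1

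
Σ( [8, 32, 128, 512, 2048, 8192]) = 10920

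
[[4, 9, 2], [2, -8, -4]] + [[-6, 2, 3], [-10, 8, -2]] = [[-2, 11, 5], [-8, 0, -6]]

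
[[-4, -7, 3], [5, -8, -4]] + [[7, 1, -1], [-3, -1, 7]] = [[3, -6, 2], [2, -9, 3]]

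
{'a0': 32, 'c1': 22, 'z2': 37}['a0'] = 32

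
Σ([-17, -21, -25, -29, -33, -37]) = (-17) + (-21) + (-25) + (-29) + (-33) + (-37)
= -162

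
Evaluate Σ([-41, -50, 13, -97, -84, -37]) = -296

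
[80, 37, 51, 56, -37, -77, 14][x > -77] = [80, 37, 51, 56, -37, 14]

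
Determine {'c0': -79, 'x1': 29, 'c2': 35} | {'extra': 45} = {'c0': -79, 'x1': 29, 'c2': 35, 'extra': 45}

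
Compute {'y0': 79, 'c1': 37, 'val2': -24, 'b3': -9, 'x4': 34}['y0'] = 79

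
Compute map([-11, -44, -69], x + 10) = -11+10=-1, -44+10=-34, -69+10=-59
= [-1, -34, -59]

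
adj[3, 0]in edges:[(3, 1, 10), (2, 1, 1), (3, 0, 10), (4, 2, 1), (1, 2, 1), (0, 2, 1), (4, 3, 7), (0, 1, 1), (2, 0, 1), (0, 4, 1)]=10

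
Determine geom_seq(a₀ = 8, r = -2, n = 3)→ [8, -16, 32]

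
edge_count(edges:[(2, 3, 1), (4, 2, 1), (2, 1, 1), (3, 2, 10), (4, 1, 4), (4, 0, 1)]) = 6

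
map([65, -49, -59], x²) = (65)²=4225, (-49)²=2401, (-59)²=3481
= [4225, 2401, 3481]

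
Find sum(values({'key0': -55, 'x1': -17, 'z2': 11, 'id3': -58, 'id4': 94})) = (-55) + (-17) + 11 + (-58) + 94
= -25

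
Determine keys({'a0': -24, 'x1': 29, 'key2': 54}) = ['a0', 'x1', 'key2']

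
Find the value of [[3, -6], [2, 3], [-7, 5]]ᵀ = [[3, 2, -7], [-6, 3, 5]]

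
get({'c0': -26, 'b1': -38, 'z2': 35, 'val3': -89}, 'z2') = 35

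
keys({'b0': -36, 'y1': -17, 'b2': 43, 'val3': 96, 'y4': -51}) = ['b0', 'y1', 'b2', 'val3', 'y4']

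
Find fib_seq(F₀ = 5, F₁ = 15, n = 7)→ [5, 15, 20, 35, 55, 90, 145]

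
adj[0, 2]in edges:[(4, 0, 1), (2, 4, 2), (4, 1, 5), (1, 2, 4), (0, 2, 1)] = 1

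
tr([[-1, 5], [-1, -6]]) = diagonal: (-1) + (-6)
= -7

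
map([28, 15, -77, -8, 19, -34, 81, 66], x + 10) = 28+10=38, 15+10=25, -77+10=-67, -8+10=2, 19+10=29, -34+10=-24, 81+10=91, 66+10=76
= [38, 25, -67, 2, 29, -24, 91, 76]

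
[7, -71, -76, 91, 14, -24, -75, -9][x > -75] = [7, -71, 91, 14, -24, -9]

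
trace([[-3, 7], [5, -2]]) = diagonal: (-3) + (-2)
= -5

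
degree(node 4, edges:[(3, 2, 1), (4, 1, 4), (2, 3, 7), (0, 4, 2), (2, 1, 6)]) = incident: (4,1), (0,4)
= 2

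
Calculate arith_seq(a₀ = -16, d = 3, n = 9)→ a_0 = -16 + 0*3 = -16
a_1 = -16 + 1*3 = -13
a_2 = -16 + 2*3 = -10
...
= [-16, -13, -10, -7, -4, -1, 2, 5, 8]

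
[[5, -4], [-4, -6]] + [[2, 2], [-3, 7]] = [[7, -2], [-7, 1]]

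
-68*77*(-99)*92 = 47689488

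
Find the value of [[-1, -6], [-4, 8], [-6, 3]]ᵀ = [[-1, -4, -6], [-6, 8, 3]]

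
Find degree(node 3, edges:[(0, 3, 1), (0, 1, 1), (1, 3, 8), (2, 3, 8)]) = incident: (0,3), (1,3), (2,3)
= 3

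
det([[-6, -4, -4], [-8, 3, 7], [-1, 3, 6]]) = (1)*(-6)*det([[3, 7], [3, 6]]) + (-1)*(-4)*det([[-8, 7], [-1, 6]]) + (1)*(-4)*det([[-8, 3], [-1, 3]])
= 18 + -164 + 84
= -62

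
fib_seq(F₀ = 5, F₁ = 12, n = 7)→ [5, 12, 17, 29, 46, 75, 121]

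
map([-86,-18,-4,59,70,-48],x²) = (-86)²=7396, (-18)²=324, (-4)²=16, (59)²=3481, (70)²=4900, (-48)²=2304
= [7396, 324, 16, 3481, 4900, 2304]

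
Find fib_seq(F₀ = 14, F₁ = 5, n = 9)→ [14, 5, 19, 24, 43, 67, 110, 177, 287]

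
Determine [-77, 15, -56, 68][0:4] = [-77, 15, -56, 68]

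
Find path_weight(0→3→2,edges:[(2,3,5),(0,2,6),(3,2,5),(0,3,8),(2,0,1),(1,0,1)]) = 13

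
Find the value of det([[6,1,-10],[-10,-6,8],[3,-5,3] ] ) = -494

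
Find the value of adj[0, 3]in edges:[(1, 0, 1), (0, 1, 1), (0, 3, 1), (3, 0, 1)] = 1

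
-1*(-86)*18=1548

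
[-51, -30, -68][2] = -68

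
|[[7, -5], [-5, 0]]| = (7)*(0) - (-5)*(-5)
= -25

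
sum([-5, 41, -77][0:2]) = 36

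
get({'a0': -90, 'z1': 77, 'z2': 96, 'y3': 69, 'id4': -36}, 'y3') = 69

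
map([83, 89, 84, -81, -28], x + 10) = 83+10=93, 89+10=99, 84+10=94, -81+10=-71, -28+10=-18
= [93, 99, 94, -71, -18]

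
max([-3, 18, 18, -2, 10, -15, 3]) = 18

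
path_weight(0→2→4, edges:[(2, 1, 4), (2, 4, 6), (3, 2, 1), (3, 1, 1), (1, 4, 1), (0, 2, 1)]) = w(0→2)=1 + w(2→4)=6
= 7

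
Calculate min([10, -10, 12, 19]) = -10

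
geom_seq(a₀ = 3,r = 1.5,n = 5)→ [3.0, 4.5, 6.75, 10.125, 15.1875]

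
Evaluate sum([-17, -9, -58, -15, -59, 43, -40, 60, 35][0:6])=slice → [-17, -9, -58, -15, -59, 43]
(-17) + (-9) + (-58) + (-15) + (-59) + 43
= -115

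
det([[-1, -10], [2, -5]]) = (-1)*(-5) - (-10)*(2)
= 25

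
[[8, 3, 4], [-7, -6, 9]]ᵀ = [[8, -7], [3, -6], [4, 9]]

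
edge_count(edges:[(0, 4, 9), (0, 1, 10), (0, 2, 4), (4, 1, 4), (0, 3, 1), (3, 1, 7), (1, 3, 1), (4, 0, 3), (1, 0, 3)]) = 9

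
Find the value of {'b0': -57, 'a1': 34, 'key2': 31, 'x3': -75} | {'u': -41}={'b0': -57, 'a1': 34, 'key2': 31, 'x3': -75, 'u': -41}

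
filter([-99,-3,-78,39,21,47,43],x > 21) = keep x where x > 21: -99✗, -3✗, -78✗, 39✓, 21✗, 47✓, 43✓
= [39, 47, 43]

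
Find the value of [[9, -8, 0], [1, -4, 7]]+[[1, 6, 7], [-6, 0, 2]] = [[10, -2, 7], [-5, -4, 9]]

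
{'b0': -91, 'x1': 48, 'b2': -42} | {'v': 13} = {'b0': -91, 'x1': 48, 'b2': -42, 'v': 13}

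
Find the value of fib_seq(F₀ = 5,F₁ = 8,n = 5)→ F_2 = F_1 + F_0 = 13
F_3 = F_2 + F_1 = 21
F_4 = F_3 + F_2 = 34
= [5, 8, 13, 21, 34]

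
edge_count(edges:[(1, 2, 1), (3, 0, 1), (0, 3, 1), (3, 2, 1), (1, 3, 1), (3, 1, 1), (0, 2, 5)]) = 7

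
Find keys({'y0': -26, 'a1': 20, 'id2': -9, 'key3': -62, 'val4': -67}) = ['y0', 'a1', 'id2', 'key3', 'val4']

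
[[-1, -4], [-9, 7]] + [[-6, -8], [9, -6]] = [[-7, -12], [0, 1]]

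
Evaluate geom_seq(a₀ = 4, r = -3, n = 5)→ a_0 = 4*(-3)^0 = 4
a_1 = 4*(-3)^1 = -12
a_2 = 4*(-3)^2 = 36
...
= [4, -12, 36, -108, 324]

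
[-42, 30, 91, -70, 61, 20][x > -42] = [30, 91, 61, 20]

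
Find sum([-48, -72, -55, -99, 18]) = (-48) + (-72) + (-55) + (-99) + 18
= -256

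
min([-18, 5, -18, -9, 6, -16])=-18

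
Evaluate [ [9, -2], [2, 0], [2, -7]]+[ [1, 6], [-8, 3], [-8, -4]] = [[10, 4], [-6, 3], [-6, -11]]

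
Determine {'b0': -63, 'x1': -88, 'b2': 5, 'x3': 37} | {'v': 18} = {'b0': -63, 'x1': -88, 'b2': 5, 'x3': 37, 'v': 18}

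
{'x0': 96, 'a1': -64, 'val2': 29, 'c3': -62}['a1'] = -64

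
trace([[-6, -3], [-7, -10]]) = diagonal: (-6) + (-10)
= -16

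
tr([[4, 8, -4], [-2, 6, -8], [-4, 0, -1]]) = diagonal: 4 + 6 + (-1)
= 9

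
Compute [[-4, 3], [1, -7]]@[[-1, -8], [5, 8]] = [[19, 56], [-36, -64]]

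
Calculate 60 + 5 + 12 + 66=143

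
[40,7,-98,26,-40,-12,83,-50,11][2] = -98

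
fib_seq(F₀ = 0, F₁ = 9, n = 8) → [0, 9, 9, 18, 27, 45, 72, 117]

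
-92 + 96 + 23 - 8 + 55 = 74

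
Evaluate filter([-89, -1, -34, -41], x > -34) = [-1]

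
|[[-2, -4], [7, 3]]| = (-2)*(3) - (-4)*(7)
= 22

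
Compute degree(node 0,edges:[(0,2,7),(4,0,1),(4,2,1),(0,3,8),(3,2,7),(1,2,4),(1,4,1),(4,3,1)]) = 3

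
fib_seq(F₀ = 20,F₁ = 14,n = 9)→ [20, 14, 34, 48, 82, 130, 212, 342, 554]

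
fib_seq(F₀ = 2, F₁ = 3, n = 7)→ [2, 3, 5, 8, 13, 21, 34]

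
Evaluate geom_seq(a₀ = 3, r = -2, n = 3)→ a_0 = 3*(-2)^0 = 3
a_1 = 3*(-2)^1 = -6
a_2 = 3*(-2)^2 = 12
= [3, -6, 12]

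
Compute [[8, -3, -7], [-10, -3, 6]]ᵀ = [[8, -10], [-3, -3], [-7, 6]]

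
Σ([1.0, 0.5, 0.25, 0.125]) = 1.0 + 0.5 + 0.25 + 0.125
= 1.875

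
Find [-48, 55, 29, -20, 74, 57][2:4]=[29, -20]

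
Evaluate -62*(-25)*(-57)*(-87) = 7686450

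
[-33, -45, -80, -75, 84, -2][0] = -33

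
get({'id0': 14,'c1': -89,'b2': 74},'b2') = 74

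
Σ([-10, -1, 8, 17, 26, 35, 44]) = (-10) + (-1) + 8 + 17 + 26 + 35 + 44
= 119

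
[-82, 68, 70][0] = -82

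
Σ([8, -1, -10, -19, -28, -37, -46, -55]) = -188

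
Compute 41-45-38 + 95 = 53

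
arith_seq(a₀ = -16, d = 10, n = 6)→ a_0 = -16 + 0*10 = -16
a_1 = -16 + 1*10 = -6
a_2 = -16 + 2*10 = 4
...
= [-16, -6, 4, 14, 24, 34]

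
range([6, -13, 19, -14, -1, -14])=33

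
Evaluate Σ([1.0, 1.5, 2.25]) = 1.0 + 1.5 + 2.25
= 4.75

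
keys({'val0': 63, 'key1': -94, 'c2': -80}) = ['val0', 'key1', 'c2']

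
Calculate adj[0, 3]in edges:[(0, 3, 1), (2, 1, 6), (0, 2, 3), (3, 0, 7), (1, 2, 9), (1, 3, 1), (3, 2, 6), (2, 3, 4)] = 1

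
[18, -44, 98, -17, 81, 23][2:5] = [98, -17, 81]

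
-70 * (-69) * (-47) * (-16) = 3632160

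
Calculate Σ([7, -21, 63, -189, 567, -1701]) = -1274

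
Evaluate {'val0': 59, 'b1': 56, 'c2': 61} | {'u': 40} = {'val0': 59, 'b1': 56, 'c2': 61, 'u': 40}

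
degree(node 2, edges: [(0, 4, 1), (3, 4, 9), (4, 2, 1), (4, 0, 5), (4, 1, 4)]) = 1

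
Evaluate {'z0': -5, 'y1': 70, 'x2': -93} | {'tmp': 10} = {'z0': -5, 'y1': 70, 'x2': -93, 'tmp': 10}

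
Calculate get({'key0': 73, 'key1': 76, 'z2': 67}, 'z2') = 67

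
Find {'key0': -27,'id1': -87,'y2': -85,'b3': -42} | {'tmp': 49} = {'key0': -27, 'id1': -87, 'y2': -85, 'b3': -42, 'tmp': 49}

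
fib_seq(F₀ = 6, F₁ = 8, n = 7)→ F_2 = F_1 + F_0 = 14
F_3 = F_2 + F_1 = 22
F_4 = F_3 + F_2 = 36
...
= [6, 8, 14, 22, 36, 58, 94]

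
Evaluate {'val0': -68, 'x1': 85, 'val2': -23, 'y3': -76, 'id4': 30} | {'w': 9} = {'val0': -68, 'x1': 85, 'val2': -23, 'y3': -76, 'id4': 30, 'w': 9}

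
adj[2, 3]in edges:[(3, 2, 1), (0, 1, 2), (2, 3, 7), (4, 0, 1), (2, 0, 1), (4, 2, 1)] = 7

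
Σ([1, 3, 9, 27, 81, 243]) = 364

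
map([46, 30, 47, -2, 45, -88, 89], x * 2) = 46*2=92, 30*2=60, 47*2=94, -2*2=-4, 45*2=90, -88*2=-176, 89*2=178
= [92, 60, 94, -4, 90, -176, 178]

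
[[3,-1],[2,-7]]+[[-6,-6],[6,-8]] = [[-3, -7], [8, -15]]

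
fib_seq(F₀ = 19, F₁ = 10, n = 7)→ [19, 10, 29, 39, 68, 107, 175]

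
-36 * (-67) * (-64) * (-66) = 10188288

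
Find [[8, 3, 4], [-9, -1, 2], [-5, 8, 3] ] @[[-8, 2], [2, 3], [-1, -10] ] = [[-62, -15], [68, -41], [53, -16]]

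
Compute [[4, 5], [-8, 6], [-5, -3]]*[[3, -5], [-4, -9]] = [[-8, -65], [-48, -14], [-3, 52]]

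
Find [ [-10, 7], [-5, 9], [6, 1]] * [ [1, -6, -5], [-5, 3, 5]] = C[0][0] = (-10)*(1) + (7)*(-5) = -45
C[0][1] = (-10)*(-6) + (7)*(3) = 81
C[0][2] = (-10)*(-5) + (7)*(5) = 85
C[1][0] = (-5)*(1) + (9)*(-5) = -50
C[1][1] = (-5)*(-6) + (9)*(3) = 57
C[1][2] = (-5)*(-5) + (9)*(5) = 70
... (3 more cells)
= [[-45, 81, 85], [-50, 57, 70], [1, -33, -25]]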